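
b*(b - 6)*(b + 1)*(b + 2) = b^4 - 3*b^3 - 16*b^2 - 12*b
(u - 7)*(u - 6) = u^2 - 13*u + 42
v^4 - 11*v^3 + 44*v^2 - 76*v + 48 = (v - 4)*(v - 3)*(v - 2)^2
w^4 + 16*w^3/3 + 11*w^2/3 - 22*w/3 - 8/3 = (w - 1)*(w + 1/3)*(w + 2)*(w + 4)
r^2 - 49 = (r - 7)*(r + 7)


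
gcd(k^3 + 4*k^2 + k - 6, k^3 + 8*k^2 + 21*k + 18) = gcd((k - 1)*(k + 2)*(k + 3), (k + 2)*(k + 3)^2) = k^2 + 5*k + 6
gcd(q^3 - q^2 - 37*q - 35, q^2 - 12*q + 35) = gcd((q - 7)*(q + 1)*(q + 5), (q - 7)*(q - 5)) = q - 7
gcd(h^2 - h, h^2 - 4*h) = h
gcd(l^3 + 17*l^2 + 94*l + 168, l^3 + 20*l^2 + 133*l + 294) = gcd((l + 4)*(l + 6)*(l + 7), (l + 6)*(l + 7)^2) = l^2 + 13*l + 42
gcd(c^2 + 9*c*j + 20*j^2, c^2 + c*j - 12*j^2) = c + 4*j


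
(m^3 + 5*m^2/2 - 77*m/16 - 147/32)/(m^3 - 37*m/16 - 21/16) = (m + 7/2)/(m + 1)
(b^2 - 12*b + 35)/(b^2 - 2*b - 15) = (b - 7)/(b + 3)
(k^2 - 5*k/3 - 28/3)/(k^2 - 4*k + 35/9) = 3*(3*k^2 - 5*k - 28)/(9*k^2 - 36*k + 35)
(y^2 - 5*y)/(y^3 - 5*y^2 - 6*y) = (5 - y)/(-y^2 + 5*y + 6)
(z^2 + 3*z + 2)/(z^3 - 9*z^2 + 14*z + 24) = (z + 2)/(z^2 - 10*z + 24)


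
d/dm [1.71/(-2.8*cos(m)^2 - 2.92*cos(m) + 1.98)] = -(9.576*cos(m) + 4.9932)*sin(m)/(2.8*cos(m)^2 + 2.92*cos(m) - 1.98)^2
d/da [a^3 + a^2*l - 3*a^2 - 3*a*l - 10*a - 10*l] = 3*a^2 + 2*a*l - 6*a - 3*l - 10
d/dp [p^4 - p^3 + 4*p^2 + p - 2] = 4*p^3 - 3*p^2 + 8*p + 1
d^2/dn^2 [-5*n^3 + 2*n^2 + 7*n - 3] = 4 - 30*n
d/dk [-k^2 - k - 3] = -2*k - 1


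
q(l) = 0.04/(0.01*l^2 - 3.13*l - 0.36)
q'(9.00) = 0.00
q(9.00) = -0.00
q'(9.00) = 0.00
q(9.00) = -0.00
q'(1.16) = 0.01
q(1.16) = -0.01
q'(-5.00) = 0.00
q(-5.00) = 0.00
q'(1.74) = 0.00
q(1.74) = -0.01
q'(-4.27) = 0.00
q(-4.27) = 0.00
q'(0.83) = 0.01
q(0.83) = -0.01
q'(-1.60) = 0.01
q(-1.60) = 0.01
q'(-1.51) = 0.01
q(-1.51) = 0.01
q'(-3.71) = 0.00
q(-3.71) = 0.00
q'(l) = 0.04*(3.13 - 0.02*l)/(0.01*l^2 - 3.13*l - 0.36)^2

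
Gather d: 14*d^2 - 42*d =14*d^2 - 42*d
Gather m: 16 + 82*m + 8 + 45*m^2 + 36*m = 45*m^2 + 118*m + 24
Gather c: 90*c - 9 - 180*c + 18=9 - 90*c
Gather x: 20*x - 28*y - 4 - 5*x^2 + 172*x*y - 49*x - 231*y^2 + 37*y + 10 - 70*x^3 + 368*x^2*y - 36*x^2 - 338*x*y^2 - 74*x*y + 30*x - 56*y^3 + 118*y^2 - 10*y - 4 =-70*x^3 + x^2*(368*y - 41) + x*(-338*y^2 + 98*y + 1) - 56*y^3 - 113*y^2 - y + 2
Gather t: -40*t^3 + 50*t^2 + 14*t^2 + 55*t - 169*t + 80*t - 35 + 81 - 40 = -40*t^3 + 64*t^2 - 34*t + 6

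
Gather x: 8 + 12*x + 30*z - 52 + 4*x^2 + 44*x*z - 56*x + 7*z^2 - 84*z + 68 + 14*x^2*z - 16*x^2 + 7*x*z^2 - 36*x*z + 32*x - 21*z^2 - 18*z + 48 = x^2*(14*z - 12) + x*(7*z^2 + 8*z - 12) - 14*z^2 - 72*z + 72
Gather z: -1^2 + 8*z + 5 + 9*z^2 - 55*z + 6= 9*z^2 - 47*z + 10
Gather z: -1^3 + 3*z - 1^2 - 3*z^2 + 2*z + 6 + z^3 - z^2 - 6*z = z^3 - 4*z^2 - z + 4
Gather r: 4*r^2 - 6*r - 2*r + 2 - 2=4*r^2 - 8*r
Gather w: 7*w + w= 8*w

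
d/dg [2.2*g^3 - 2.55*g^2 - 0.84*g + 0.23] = 6.6*g^2 - 5.1*g - 0.84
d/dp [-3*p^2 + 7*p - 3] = 7 - 6*p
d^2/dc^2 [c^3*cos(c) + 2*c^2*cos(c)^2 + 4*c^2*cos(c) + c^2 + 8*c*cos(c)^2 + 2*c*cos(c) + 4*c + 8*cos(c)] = -c^3*cos(c) - 6*c^2*sin(c) - 4*c^2*cos(c) - 4*c^2*cos(2*c) - 16*c*sin(c) - 8*c*sin(2*c) + 4*c*cos(c) - 16*c*cos(2*c) - 4*sin(c) - 16*sin(2*c) + 2*cos(2*c) + 4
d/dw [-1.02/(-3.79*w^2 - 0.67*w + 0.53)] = (-7.7316*w - 0.6834)/(3.79*w^2 + 0.67*w - 0.53)^2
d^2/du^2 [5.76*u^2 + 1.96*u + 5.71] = 11.5200000000000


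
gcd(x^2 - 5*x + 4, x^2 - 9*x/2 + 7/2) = x - 1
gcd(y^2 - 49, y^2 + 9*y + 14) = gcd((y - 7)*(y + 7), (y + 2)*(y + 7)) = y + 7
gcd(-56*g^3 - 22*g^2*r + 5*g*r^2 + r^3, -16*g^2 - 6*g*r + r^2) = 2*g + r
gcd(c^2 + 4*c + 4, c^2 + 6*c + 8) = c + 2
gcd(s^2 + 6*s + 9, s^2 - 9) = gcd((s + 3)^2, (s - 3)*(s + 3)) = s + 3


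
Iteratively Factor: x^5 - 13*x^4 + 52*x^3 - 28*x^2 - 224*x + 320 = (x - 4)*(x^4 - 9*x^3 + 16*x^2 + 36*x - 80) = (x - 4)*(x + 2)*(x^3 - 11*x^2 + 38*x - 40) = (x - 4)*(x - 2)*(x + 2)*(x^2 - 9*x + 20) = (x - 4)^2*(x - 2)*(x + 2)*(x - 5)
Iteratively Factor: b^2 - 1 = (b - 1)*(b + 1)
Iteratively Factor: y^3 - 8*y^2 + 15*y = (y - 5)*(y^2 - 3*y) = y*(y - 5)*(y - 3)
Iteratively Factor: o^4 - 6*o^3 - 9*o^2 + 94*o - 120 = (o - 3)*(o^3 - 3*o^2 - 18*o + 40) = (o - 3)*(o + 4)*(o^2 - 7*o + 10) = (o - 5)*(o - 3)*(o + 4)*(o - 2)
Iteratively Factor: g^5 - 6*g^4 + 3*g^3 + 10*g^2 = (g - 2)*(g^4 - 4*g^3 - 5*g^2) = (g - 5)*(g - 2)*(g^3 + g^2) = g*(g - 5)*(g - 2)*(g^2 + g) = g*(g - 5)*(g - 2)*(g + 1)*(g)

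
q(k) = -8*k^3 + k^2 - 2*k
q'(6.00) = -854.00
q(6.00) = -1704.00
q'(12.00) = -3434.00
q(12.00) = -13704.00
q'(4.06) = -389.49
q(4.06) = -527.02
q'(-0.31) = -4.93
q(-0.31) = 0.95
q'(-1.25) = -42.00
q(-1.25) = 19.69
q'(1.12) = -29.87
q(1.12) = -12.23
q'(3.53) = -294.00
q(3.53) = -346.49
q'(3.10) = -226.44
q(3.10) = -234.92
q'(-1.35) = -48.44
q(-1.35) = 24.21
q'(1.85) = -80.44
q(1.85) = -50.93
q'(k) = -24*k^2 + 2*k - 2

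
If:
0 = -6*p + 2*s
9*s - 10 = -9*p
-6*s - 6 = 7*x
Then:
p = 5/18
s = 5/6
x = -11/7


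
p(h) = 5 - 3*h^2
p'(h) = -6*h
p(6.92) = -138.66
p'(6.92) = -41.52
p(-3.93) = -41.33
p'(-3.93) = 23.58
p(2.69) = -16.71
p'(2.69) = -16.14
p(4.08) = -44.94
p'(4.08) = -24.48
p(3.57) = -33.23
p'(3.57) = -21.42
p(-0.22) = 4.85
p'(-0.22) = 1.32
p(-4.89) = -66.74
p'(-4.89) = 29.34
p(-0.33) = 4.67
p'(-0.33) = 1.98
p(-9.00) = -238.00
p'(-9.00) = 54.00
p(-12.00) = -427.00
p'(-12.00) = 72.00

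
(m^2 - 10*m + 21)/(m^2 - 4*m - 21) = (m - 3)/(m + 3)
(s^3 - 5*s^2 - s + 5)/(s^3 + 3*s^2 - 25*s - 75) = (s^2 - 1)/(s^2 + 8*s + 15)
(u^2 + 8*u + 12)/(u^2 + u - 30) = (u + 2)/(u - 5)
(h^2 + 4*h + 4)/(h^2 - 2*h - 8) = (h + 2)/(h - 4)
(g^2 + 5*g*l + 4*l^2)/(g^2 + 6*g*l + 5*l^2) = (g + 4*l)/(g + 5*l)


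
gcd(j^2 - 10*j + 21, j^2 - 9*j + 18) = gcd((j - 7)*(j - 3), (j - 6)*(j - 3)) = j - 3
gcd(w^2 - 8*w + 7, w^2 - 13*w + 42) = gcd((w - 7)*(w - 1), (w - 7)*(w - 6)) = w - 7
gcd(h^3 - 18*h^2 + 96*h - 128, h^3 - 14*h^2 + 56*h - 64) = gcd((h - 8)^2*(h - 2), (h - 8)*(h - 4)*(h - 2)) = h^2 - 10*h + 16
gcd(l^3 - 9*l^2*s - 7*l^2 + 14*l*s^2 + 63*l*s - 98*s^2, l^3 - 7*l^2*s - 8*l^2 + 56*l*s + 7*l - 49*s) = -l^2 + 7*l*s + 7*l - 49*s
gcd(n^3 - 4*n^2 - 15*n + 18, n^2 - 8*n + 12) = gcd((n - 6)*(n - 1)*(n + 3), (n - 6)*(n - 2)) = n - 6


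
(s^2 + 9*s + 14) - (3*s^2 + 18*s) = -2*s^2 - 9*s + 14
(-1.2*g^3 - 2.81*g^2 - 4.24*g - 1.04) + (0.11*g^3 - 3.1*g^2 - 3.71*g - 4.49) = -1.09*g^3 - 5.91*g^2 - 7.95*g - 5.53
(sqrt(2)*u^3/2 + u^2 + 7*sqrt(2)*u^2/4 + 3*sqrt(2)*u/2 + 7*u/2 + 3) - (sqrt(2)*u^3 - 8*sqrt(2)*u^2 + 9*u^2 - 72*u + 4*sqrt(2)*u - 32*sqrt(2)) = -sqrt(2)*u^3/2 - 8*u^2 + 39*sqrt(2)*u^2/4 - 5*sqrt(2)*u/2 + 151*u/2 + 3 + 32*sqrt(2)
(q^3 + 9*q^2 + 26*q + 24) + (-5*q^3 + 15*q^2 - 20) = -4*q^3 + 24*q^2 + 26*q + 4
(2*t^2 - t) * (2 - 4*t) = -8*t^3 + 8*t^2 - 2*t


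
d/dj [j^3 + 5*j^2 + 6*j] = 3*j^2 + 10*j + 6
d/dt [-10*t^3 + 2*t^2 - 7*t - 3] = -30*t^2 + 4*t - 7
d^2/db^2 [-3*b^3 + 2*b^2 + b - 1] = 4 - 18*b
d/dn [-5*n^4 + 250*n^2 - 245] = 20*n*(25 - n^2)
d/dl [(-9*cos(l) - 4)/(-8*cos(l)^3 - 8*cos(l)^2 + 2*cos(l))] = 2*(18*cos(l)^3 + 21*cos(l)^2 + 8*cos(l) - 1)*sin(l)/((-4*sin(l)^2 + 4*cos(l) + 3)^2*cos(l)^2)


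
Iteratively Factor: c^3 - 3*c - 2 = (c + 1)*(c^2 - c - 2) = (c + 1)^2*(c - 2)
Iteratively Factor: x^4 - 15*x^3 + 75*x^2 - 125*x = (x - 5)*(x^3 - 10*x^2 + 25*x) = (x - 5)^2*(x^2 - 5*x) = (x - 5)^3*(x)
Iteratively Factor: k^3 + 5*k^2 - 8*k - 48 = (k - 3)*(k^2 + 8*k + 16) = (k - 3)*(k + 4)*(k + 4)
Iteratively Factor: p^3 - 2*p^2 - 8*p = (p)*(p^2 - 2*p - 8) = p*(p - 4)*(p + 2)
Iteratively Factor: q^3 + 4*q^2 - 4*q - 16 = (q - 2)*(q^2 + 6*q + 8) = (q - 2)*(q + 4)*(q + 2)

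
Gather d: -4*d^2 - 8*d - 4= -4*d^2 - 8*d - 4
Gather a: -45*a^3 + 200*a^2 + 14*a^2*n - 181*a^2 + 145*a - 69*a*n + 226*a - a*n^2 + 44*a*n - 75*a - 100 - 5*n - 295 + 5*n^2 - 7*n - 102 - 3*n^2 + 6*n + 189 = -45*a^3 + a^2*(14*n + 19) + a*(-n^2 - 25*n + 296) + 2*n^2 - 6*n - 308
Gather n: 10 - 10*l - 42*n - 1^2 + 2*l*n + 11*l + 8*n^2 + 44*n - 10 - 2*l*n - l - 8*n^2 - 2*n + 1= 0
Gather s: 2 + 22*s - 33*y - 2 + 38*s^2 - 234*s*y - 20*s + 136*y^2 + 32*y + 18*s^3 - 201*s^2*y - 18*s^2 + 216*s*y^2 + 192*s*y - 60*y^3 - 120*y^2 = 18*s^3 + s^2*(20 - 201*y) + s*(216*y^2 - 42*y + 2) - 60*y^3 + 16*y^2 - y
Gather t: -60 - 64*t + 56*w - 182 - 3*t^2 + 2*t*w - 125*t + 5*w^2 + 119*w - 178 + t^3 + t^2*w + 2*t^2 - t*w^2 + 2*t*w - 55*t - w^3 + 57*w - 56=t^3 + t^2*(w - 1) + t*(-w^2 + 4*w - 244) - w^3 + 5*w^2 + 232*w - 476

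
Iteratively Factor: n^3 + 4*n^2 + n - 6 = (n + 3)*(n^2 + n - 2) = (n + 2)*(n + 3)*(n - 1)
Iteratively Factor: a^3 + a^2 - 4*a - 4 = (a + 1)*(a^2 - 4) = (a + 1)*(a + 2)*(a - 2)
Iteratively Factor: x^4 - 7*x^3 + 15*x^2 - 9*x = (x - 3)*(x^3 - 4*x^2 + 3*x) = (x - 3)*(x - 1)*(x^2 - 3*x) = x*(x - 3)*(x - 1)*(x - 3)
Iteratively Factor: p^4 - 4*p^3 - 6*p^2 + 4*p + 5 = (p - 1)*(p^3 - 3*p^2 - 9*p - 5) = (p - 1)*(p + 1)*(p^2 - 4*p - 5) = (p - 1)*(p + 1)^2*(p - 5)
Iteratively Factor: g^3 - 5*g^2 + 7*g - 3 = (g - 1)*(g^2 - 4*g + 3) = (g - 1)^2*(g - 3)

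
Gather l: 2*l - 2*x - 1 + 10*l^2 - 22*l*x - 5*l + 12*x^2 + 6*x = 10*l^2 + l*(-22*x - 3) + 12*x^2 + 4*x - 1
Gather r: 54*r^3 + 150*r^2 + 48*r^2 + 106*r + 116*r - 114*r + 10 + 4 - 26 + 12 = 54*r^3 + 198*r^2 + 108*r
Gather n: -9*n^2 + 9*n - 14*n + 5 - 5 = -9*n^2 - 5*n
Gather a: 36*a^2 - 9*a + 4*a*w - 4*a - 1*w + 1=36*a^2 + a*(4*w - 13) - w + 1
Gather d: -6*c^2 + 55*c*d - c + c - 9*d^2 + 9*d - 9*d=-6*c^2 + 55*c*d - 9*d^2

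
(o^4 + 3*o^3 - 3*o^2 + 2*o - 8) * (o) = o^5 + 3*o^4 - 3*o^3 + 2*o^2 - 8*o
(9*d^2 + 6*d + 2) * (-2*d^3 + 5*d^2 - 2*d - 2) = -18*d^5 + 33*d^4 + 8*d^3 - 20*d^2 - 16*d - 4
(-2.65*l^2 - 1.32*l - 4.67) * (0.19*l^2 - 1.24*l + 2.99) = -0.5035*l^4 + 3.0352*l^3 - 7.174*l^2 + 1.844*l - 13.9633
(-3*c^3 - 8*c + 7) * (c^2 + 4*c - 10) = -3*c^5 - 12*c^4 + 22*c^3 - 25*c^2 + 108*c - 70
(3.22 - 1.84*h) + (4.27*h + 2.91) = 2.43*h + 6.13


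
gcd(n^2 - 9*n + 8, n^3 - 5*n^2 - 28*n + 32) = n^2 - 9*n + 8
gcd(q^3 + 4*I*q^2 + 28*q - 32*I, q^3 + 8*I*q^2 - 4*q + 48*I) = q - 2*I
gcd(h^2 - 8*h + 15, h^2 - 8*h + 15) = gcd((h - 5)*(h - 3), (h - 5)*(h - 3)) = h^2 - 8*h + 15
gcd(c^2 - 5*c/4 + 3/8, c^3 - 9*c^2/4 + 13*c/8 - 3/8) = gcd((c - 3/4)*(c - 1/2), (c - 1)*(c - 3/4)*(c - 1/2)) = c^2 - 5*c/4 + 3/8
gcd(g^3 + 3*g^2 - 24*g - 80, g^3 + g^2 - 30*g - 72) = g + 4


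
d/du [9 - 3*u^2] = -6*u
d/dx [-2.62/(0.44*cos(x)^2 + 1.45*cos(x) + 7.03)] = -(2.3056*cos(x) + 3.799)*sin(x)/(0.44*cos(x)^2 + 1.45*cos(x) + 7.03)^2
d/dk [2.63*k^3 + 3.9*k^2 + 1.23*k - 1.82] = 7.89*k^2 + 7.8*k + 1.23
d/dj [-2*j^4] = -8*j^3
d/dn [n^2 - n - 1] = 2*n - 1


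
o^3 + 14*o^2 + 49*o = o*(o + 7)^2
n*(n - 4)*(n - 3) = n^3 - 7*n^2 + 12*n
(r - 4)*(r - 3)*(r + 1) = r^3 - 6*r^2 + 5*r + 12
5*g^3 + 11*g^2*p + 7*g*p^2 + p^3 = (g + p)^2*(5*g + p)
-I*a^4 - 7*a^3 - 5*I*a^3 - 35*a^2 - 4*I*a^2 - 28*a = a*(a + 4)*(a - 7*I)*(-I*a - I)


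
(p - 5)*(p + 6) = p^2 + p - 30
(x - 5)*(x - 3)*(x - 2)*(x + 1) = x^4 - 9*x^3 + 21*x^2 + x - 30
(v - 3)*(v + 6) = v^2 + 3*v - 18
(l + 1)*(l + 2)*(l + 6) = l^3 + 9*l^2 + 20*l + 12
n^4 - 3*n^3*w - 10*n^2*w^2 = n^2*(n - 5*w)*(n + 2*w)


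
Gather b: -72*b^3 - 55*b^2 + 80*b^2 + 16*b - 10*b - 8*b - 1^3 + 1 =-72*b^3 + 25*b^2 - 2*b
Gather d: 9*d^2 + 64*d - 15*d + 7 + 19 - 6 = 9*d^2 + 49*d + 20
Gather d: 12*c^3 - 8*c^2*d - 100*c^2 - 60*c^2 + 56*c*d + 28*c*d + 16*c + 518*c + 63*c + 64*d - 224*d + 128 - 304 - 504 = 12*c^3 - 160*c^2 + 597*c + d*(-8*c^2 + 84*c - 160) - 680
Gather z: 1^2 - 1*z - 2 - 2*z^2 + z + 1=-2*z^2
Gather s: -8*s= -8*s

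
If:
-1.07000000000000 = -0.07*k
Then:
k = 15.29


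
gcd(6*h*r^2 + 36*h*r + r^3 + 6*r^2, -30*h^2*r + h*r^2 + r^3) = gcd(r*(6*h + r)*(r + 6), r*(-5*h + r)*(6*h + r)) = 6*h*r + r^2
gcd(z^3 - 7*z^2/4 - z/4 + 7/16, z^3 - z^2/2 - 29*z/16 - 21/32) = z^2 - 5*z/4 - 7/8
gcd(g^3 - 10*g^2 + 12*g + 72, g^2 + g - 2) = g + 2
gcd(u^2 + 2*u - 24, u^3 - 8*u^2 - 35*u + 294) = u + 6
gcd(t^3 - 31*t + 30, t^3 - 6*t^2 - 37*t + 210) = t^2 + t - 30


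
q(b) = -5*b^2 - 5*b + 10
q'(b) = -10*b - 5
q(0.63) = 4.87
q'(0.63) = -11.30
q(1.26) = -4.24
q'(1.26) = -17.60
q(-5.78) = -128.14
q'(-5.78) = 52.80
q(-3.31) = -28.23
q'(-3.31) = 28.10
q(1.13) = -2.03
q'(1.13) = -16.30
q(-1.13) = 9.27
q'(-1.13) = 6.30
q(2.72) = -40.59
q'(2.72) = -32.20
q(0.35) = 7.64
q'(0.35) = -8.50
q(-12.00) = -650.00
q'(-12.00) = 115.00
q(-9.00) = -350.00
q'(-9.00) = 85.00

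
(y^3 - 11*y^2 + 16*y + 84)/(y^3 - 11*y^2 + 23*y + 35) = (y^2 - 4*y - 12)/(y^2 - 4*y - 5)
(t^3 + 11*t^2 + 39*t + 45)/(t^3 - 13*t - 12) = (t^2 + 8*t + 15)/(t^2 - 3*t - 4)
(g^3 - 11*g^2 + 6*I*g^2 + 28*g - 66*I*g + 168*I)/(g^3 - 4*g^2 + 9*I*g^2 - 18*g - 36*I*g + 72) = (g - 7)/(g + 3*I)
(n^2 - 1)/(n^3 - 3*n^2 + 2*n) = (n + 1)/(n*(n - 2))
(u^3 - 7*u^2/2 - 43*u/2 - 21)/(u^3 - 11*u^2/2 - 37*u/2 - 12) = (u^2 - 5*u - 14)/(u^2 - 7*u - 8)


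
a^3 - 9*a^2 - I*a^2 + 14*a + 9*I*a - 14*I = (a - 7)*(a - 2)*(a - I)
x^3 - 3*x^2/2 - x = x*(x - 2)*(x + 1/2)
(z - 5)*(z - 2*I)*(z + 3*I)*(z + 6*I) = z^4 - 5*z^3 + 7*I*z^3 - 35*I*z^2 + 36*I*z - 180*I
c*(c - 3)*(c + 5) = c^3 + 2*c^2 - 15*c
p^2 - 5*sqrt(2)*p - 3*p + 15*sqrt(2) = (p - 3)*(p - 5*sqrt(2))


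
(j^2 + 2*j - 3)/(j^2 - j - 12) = (j - 1)/(j - 4)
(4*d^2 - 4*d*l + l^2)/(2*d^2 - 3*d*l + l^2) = (2*d - l)/(d - l)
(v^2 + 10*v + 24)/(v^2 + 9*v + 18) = (v + 4)/(v + 3)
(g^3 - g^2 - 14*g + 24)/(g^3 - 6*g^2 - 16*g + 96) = (g^2 - 5*g + 6)/(g^2 - 10*g + 24)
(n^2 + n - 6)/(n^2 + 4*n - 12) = (n + 3)/(n + 6)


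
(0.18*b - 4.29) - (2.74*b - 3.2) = -2.56*b - 1.09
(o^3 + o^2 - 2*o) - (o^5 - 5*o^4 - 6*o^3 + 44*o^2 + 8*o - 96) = -o^5 + 5*o^4 + 7*o^3 - 43*o^2 - 10*o + 96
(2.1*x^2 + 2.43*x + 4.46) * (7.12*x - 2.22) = 14.952*x^3 + 12.6396*x^2 + 26.3606*x - 9.9012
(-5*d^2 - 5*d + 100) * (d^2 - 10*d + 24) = -5*d^4 + 45*d^3 + 30*d^2 - 1120*d + 2400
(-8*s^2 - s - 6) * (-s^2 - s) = 8*s^4 + 9*s^3 + 7*s^2 + 6*s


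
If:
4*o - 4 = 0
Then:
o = 1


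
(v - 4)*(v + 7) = v^2 + 3*v - 28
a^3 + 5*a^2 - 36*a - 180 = (a - 6)*(a + 5)*(a + 6)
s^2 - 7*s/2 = s*(s - 7/2)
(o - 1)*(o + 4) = o^2 + 3*o - 4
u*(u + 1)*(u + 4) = u^3 + 5*u^2 + 4*u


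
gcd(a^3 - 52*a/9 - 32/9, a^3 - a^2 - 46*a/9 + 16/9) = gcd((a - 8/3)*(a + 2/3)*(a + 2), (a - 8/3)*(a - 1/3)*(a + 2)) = a^2 - 2*a/3 - 16/3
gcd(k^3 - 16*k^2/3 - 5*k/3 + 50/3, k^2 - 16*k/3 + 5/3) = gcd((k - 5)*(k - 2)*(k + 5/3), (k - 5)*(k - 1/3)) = k - 5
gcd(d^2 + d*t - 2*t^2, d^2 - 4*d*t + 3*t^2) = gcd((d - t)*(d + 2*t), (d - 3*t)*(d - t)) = -d + t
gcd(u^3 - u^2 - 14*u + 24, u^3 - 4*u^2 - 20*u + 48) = u^2 + 2*u - 8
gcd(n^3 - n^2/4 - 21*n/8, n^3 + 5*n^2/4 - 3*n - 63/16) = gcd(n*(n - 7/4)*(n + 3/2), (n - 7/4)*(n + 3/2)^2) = n^2 - n/4 - 21/8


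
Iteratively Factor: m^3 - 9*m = (m + 3)*(m^2 - 3*m) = m*(m + 3)*(m - 3)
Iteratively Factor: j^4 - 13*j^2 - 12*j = (j + 1)*(j^3 - j^2 - 12*j) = j*(j + 1)*(j^2 - j - 12) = j*(j + 1)*(j + 3)*(j - 4)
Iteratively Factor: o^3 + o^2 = (o)*(o^2 + o) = o*(o + 1)*(o)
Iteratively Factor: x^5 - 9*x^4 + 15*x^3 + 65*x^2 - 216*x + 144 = (x - 1)*(x^4 - 8*x^3 + 7*x^2 + 72*x - 144) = (x - 4)*(x - 1)*(x^3 - 4*x^2 - 9*x + 36) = (x - 4)*(x - 1)*(x + 3)*(x^2 - 7*x + 12) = (x - 4)^2*(x - 1)*(x + 3)*(x - 3)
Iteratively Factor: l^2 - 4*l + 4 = (l - 2)*(l - 2)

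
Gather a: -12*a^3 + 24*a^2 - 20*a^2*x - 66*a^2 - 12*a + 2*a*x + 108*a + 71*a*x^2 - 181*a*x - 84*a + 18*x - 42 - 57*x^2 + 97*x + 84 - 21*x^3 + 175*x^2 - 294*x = -12*a^3 + a^2*(-20*x - 42) + a*(71*x^2 - 179*x + 12) - 21*x^3 + 118*x^2 - 179*x + 42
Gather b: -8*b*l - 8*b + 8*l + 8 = b*(-8*l - 8) + 8*l + 8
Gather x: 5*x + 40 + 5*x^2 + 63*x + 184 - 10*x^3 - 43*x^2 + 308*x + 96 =-10*x^3 - 38*x^2 + 376*x + 320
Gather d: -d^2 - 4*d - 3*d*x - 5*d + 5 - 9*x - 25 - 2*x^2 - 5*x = -d^2 + d*(-3*x - 9) - 2*x^2 - 14*x - 20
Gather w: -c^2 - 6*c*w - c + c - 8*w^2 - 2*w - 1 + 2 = -c^2 - 8*w^2 + w*(-6*c - 2) + 1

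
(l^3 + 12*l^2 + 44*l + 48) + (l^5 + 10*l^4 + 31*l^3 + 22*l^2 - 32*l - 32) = l^5 + 10*l^4 + 32*l^3 + 34*l^2 + 12*l + 16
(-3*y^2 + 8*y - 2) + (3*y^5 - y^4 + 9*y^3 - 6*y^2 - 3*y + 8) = 3*y^5 - y^4 + 9*y^3 - 9*y^2 + 5*y + 6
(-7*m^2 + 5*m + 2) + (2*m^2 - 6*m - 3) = -5*m^2 - m - 1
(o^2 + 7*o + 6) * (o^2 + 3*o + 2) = o^4 + 10*o^3 + 29*o^2 + 32*o + 12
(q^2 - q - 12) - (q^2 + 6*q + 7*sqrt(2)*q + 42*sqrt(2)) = -7*sqrt(2)*q - 7*q - 42*sqrt(2) - 12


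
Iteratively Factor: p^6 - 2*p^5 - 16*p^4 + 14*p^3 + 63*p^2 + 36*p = (p + 3)*(p^5 - 5*p^4 - p^3 + 17*p^2 + 12*p) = (p - 3)*(p + 3)*(p^4 - 2*p^3 - 7*p^2 - 4*p) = (p - 3)*(p + 1)*(p + 3)*(p^3 - 3*p^2 - 4*p) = (p - 4)*(p - 3)*(p + 1)*(p + 3)*(p^2 + p) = p*(p - 4)*(p - 3)*(p + 1)*(p + 3)*(p + 1)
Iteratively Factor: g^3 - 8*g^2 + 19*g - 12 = (g - 4)*(g^2 - 4*g + 3) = (g - 4)*(g - 3)*(g - 1)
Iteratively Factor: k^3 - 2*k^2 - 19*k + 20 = (k - 1)*(k^2 - k - 20) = (k - 5)*(k - 1)*(k + 4)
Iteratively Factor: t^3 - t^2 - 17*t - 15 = (t - 5)*(t^2 + 4*t + 3) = (t - 5)*(t + 1)*(t + 3)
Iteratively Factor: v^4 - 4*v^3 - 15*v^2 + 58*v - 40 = (v + 4)*(v^3 - 8*v^2 + 17*v - 10) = (v - 1)*(v + 4)*(v^2 - 7*v + 10) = (v - 2)*(v - 1)*(v + 4)*(v - 5)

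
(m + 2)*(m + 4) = m^2 + 6*m + 8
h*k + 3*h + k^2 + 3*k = (h + k)*(k + 3)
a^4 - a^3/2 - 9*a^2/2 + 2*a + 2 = (a - 2)*(a - 1)*(a + 1/2)*(a + 2)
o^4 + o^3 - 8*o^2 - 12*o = o*(o - 3)*(o + 2)^2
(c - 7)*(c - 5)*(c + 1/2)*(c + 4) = c^4 - 15*c^3/2 - 17*c^2 + 267*c/2 + 70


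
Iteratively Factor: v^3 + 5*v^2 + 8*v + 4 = (v + 2)*(v^2 + 3*v + 2) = (v + 2)^2*(v + 1)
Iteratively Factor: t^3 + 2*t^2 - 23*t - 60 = (t + 3)*(t^2 - t - 20) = (t - 5)*(t + 3)*(t + 4)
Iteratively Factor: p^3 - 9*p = (p + 3)*(p^2 - 3*p) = (p - 3)*(p + 3)*(p)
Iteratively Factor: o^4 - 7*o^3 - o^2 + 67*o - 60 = (o - 1)*(o^3 - 6*o^2 - 7*o + 60) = (o - 4)*(o - 1)*(o^2 - 2*o - 15) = (o - 5)*(o - 4)*(o - 1)*(o + 3)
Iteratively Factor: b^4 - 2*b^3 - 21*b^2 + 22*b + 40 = (b - 2)*(b^3 - 21*b - 20) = (b - 2)*(b + 4)*(b^2 - 4*b - 5) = (b - 5)*(b - 2)*(b + 4)*(b + 1)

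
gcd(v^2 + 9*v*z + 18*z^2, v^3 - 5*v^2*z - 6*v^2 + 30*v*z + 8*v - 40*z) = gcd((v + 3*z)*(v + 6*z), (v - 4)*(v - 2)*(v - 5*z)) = 1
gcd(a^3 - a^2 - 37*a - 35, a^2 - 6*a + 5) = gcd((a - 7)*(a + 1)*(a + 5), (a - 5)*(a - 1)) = 1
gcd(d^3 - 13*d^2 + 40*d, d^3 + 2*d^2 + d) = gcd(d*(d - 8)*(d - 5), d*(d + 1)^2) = d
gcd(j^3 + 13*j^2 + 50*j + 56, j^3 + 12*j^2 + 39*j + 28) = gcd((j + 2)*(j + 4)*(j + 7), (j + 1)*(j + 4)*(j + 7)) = j^2 + 11*j + 28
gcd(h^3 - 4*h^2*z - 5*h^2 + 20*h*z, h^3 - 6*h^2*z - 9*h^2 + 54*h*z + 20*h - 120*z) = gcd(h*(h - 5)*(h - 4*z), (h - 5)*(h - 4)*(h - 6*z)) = h - 5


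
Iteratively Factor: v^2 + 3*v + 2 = (v + 2)*(v + 1)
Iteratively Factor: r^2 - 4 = (r + 2)*(r - 2)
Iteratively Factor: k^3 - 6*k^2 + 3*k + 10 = (k - 5)*(k^2 - k - 2) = (k - 5)*(k + 1)*(k - 2)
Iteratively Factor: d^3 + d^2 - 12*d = (d - 3)*(d^2 + 4*d) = d*(d - 3)*(d + 4)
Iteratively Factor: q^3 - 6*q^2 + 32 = (q + 2)*(q^2 - 8*q + 16) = (q - 4)*(q + 2)*(q - 4)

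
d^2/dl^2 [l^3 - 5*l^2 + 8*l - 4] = 6*l - 10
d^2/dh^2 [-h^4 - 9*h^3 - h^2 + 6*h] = -12*h^2 - 54*h - 2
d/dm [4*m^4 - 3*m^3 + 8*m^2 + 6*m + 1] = 16*m^3 - 9*m^2 + 16*m + 6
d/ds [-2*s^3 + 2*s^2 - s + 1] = -6*s^2 + 4*s - 1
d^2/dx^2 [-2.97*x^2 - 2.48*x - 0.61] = -5.94000000000000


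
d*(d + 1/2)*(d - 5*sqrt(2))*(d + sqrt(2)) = d^4 - 4*sqrt(2)*d^3 + d^3/2 - 10*d^2 - 2*sqrt(2)*d^2 - 5*d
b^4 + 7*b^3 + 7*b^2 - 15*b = b*(b - 1)*(b + 3)*(b + 5)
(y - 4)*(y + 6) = y^2 + 2*y - 24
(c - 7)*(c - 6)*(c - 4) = c^3 - 17*c^2 + 94*c - 168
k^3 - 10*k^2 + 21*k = k*(k - 7)*(k - 3)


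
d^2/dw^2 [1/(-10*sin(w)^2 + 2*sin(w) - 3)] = 2*(200*sin(w)^4 - 30*sin(w)^3 - 358*sin(w)^2 + 63*sin(w) + 26)/(10*sin(w)^2 - 2*sin(w) + 3)^3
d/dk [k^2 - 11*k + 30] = 2*k - 11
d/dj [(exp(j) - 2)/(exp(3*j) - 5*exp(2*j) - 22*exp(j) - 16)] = ((exp(j) - 2)*(-3*exp(2*j) + 10*exp(j) + 22) + exp(3*j) - 5*exp(2*j) - 22*exp(j) - 16)*exp(j)/(-exp(3*j) + 5*exp(2*j) + 22*exp(j) + 16)^2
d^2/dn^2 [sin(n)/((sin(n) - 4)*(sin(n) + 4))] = -(sin(n)^4 + 94*sin(n)^2 + 160)*sin(n)/((sin(n) - 4)^3*(sin(n) + 4)^3)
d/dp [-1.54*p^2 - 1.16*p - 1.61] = -3.08*p - 1.16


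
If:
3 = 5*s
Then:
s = 3/5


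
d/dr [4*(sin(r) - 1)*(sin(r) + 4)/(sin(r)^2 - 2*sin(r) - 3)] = 4*(-5*sin(r)^2 + 2*sin(r) - 17)*cos(r)/((sin(r) - 3)^2*(sin(r) + 1)^2)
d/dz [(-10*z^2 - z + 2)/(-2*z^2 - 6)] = (-z^2 + 64*z + 3)/(2*(z^4 + 6*z^2 + 9))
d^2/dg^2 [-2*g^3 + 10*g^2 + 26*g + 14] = 20 - 12*g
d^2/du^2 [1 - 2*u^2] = -4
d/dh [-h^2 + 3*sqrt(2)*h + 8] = -2*h + 3*sqrt(2)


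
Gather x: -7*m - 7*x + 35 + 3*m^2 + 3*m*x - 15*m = 3*m^2 - 22*m + x*(3*m - 7) + 35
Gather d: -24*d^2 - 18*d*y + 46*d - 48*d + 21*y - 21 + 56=-24*d^2 + d*(-18*y - 2) + 21*y + 35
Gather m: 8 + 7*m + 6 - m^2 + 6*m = -m^2 + 13*m + 14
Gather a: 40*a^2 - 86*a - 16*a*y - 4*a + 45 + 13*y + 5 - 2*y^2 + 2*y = 40*a^2 + a*(-16*y - 90) - 2*y^2 + 15*y + 50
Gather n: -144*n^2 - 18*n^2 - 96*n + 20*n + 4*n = -162*n^2 - 72*n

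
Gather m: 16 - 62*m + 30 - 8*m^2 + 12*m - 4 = -8*m^2 - 50*m + 42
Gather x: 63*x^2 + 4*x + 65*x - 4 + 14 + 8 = 63*x^2 + 69*x + 18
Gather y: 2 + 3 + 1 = 6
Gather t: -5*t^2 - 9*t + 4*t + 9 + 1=-5*t^2 - 5*t + 10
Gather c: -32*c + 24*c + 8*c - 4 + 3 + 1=0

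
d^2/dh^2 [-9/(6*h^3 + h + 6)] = 18*(18*h*(6*h^3 + h + 6) - (18*h^2 + 1)^2)/(6*h^3 + h + 6)^3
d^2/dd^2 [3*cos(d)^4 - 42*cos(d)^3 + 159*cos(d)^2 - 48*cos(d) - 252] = -48*sin(d)^4 + 696*sin(d)^2 + 159*cos(d)/2 + 189*cos(3*d)/2 - 330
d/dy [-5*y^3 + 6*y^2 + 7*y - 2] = -15*y^2 + 12*y + 7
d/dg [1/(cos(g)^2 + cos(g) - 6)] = (2*cos(g) + 1)*sin(g)/(cos(g)^2 + cos(g) - 6)^2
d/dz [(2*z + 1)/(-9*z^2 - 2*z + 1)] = 2*(9*z^2 + 9*z + 2)/(81*z^4 + 36*z^3 - 14*z^2 - 4*z + 1)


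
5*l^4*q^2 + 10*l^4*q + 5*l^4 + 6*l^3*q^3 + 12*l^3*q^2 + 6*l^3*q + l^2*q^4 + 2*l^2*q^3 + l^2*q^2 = (l + q)*(5*l + q)*(l*q + l)^2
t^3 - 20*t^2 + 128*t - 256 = (t - 8)^2*(t - 4)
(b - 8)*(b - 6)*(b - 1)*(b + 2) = b^4 - 13*b^3 + 32*b^2 + 76*b - 96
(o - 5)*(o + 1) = o^2 - 4*o - 5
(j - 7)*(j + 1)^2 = j^3 - 5*j^2 - 13*j - 7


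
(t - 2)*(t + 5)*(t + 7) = t^3 + 10*t^2 + 11*t - 70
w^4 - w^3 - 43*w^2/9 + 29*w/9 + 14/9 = (w - 7/3)*(w - 1)*(w + 1/3)*(w + 2)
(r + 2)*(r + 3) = r^2 + 5*r + 6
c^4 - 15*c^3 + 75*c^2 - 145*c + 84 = (c - 7)*(c - 4)*(c - 3)*(c - 1)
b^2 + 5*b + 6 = (b + 2)*(b + 3)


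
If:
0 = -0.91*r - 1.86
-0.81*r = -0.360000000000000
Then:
No Solution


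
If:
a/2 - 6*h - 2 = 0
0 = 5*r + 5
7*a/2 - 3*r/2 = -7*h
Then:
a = 10/49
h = -31/98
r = -1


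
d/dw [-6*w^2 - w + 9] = -12*w - 1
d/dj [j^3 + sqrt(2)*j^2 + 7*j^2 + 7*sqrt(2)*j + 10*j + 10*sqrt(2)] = 3*j^2 + 2*sqrt(2)*j + 14*j + 7*sqrt(2) + 10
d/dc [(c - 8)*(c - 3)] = 2*c - 11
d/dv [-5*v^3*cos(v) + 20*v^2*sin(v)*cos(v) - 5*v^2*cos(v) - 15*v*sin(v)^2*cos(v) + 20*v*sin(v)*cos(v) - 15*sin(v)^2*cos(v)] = 5*v^3*sin(v) + 5*v^2*sin(v) - 15*v^2*cos(v) + 20*v^2*cos(2*v) + 15*v*sin(v)/4 - 45*v*sin(3*v)/4 + 20*sqrt(2)*v*sin(2*v + pi/4) - 10*v*cos(v) + 10*sin(2*v) - 45*sin(3*v)/4 + 15*cos(3*v)/4 - 15*sqrt(2)*cos(v + pi/4)/4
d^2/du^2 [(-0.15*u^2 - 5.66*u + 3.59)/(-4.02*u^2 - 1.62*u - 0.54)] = (3.5527136788005e-15*u^4 + 180.982008*u^3 - 350.048736*u^2 - 213.997464*u - 13.072104)/(64.964808*u^6 + 78.539544*u^5 + 57.830112*u^4 + 25.351704*u^3 + 7.768224*u^2 + 1.417176*u + 0.157464)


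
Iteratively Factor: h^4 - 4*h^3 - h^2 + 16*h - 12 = (h - 1)*(h^3 - 3*h^2 - 4*h + 12) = (h - 2)*(h - 1)*(h^2 - h - 6) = (h - 3)*(h - 2)*(h - 1)*(h + 2)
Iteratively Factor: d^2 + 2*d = (d + 2)*(d)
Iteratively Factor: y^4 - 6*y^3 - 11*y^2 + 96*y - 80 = (y - 1)*(y^3 - 5*y^2 - 16*y + 80) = (y - 1)*(y + 4)*(y^2 - 9*y + 20) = (y - 5)*(y - 1)*(y + 4)*(y - 4)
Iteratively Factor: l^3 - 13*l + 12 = (l - 3)*(l^2 + 3*l - 4) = (l - 3)*(l + 4)*(l - 1)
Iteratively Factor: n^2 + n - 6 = (n + 3)*(n - 2)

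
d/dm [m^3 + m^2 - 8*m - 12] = 3*m^2 + 2*m - 8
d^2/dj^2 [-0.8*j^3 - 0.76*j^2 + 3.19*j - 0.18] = -4.8*j - 1.52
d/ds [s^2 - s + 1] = 2*s - 1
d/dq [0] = 0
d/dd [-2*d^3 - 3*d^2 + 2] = 6*d*(-d - 1)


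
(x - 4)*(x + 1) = x^2 - 3*x - 4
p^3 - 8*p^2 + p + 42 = (p - 7)*(p - 3)*(p + 2)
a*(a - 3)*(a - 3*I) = a^3 - 3*a^2 - 3*I*a^2 + 9*I*a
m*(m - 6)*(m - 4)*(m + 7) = m^4 - 3*m^3 - 46*m^2 + 168*m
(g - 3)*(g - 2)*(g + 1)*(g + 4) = g^4 - 15*g^2 + 10*g + 24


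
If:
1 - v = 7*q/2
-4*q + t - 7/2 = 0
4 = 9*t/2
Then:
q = -47/72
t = 8/9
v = 473/144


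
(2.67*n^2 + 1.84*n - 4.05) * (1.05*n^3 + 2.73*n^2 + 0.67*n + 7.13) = 2.8035*n^5 + 9.2211*n^4 + 2.5596*n^3 + 9.2134*n^2 + 10.4057*n - 28.8765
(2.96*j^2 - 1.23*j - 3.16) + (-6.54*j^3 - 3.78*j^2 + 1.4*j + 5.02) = -6.54*j^3 - 0.82*j^2 + 0.17*j + 1.86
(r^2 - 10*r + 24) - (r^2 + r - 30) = 54 - 11*r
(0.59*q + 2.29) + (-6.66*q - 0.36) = 1.93 - 6.07*q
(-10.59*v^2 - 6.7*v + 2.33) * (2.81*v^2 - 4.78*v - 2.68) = -29.7579*v^4 + 31.7932*v^3 + 66.9545*v^2 + 6.8186*v - 6.2444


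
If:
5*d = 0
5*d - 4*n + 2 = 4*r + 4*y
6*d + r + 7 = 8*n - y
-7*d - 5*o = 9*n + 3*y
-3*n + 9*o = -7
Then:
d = 0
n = 5/6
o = -1/2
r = 4/3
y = -5/3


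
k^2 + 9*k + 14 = (k + 2)*(k + 7)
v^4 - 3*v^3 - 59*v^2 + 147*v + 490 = (v - 7)*(v - 5)*(v + 2)*(v + 7)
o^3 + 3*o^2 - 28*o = o*(o - 4)*(o + 7)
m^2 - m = m*(m - 1)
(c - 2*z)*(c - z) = c^2 - 3*c*z + 2*z^2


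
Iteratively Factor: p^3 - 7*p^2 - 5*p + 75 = (p - 5)*(p^2 - 2*p - 15) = (p - 5)^2*(p + 3)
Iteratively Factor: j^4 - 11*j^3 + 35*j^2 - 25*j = (j - 5)*(j^3 - 6*j^2 + 5*j) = (j - 5)^2*(j^2 - j) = j*(j - 5)^2*(j - 1)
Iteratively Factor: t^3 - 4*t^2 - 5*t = (t)*(t^2 - 4*t - 5) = t*(t + 1)*(t - 5)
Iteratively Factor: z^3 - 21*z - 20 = (z + 4)*(z^2 - 4*z - 5) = (z + 1)*(z + 4)*(z - 5)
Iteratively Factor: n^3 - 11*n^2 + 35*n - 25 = (n - 1)*(n^2 - 10*n + 25) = (n - 5)*(n - 1)*(n - 5)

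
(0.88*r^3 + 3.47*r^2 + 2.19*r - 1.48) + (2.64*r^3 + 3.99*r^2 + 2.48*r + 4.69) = 3.52*r^3 + 7.46*r^2 + 4.67*r + 3.21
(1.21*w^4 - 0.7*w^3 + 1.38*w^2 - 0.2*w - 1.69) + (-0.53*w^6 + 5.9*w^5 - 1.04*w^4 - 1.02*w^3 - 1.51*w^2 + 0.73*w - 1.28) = -0.53*w^6 + 5.9*w^5 + 0.17*w^4 - 1.72*w^3 - 0.13*w^2 + 0.53*w - 2.97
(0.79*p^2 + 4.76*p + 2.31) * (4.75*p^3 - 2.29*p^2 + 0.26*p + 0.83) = 3.7525*p^5 + 20.8009*p^4 + 0.277500000000002*p^3 - 3.3966*p^2 + 4.5514*p + 1.9173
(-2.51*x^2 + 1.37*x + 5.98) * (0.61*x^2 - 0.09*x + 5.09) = -1.5311*x^4 + 1.0616*x^3 - 9.2514*x^2 + 6.4351*x + 30.4382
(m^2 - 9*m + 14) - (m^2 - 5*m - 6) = 20 - 4*m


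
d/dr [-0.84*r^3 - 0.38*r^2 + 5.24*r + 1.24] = -2.52*r^2 - 0.76*r + 5.24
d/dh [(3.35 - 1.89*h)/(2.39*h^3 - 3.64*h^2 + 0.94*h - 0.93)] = (9.0342*h^3 - 30.8991*h^2 + 24.388*h - 1.3913)/(5.7121*h^6 - 17.3992*h^5 + 17.7428*h^4 - 11.2886*h^3 + 7.654*h^2 - 1.7484*h + 0.8649)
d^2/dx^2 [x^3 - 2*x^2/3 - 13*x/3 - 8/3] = 6*x - 4/3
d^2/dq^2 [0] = 0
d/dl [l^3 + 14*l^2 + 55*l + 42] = 3*l^2 + 28*l + 55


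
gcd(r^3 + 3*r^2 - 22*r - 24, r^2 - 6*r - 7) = r + 1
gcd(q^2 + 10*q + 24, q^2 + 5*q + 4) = q + 4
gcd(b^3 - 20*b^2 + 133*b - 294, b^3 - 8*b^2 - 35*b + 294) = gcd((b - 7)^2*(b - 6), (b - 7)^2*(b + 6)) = b^2 - 14*b + 49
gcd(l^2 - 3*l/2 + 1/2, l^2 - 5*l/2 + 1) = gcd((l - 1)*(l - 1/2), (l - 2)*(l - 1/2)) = l - 1/2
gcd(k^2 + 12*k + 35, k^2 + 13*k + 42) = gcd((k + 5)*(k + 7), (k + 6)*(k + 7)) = k + 7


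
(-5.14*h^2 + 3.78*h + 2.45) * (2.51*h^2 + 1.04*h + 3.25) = -12.9014*h^4 + 4.1422*h^3 - 6.6243*h^2 + 14.833*h + 7.9625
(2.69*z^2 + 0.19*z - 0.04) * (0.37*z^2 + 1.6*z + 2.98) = 0.9953*z^4 + 4.3743*z^3 + 8.3054*z^2 + 0.5022*z - 0.1192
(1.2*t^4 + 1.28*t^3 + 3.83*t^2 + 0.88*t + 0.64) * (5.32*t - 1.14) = 6.384*t^5 + 5.4416*t^4 + 18.9164*t^3 + 0.3154*t^2 + 2.4016*t - 0.7296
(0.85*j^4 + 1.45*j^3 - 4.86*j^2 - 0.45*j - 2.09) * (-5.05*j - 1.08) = -4.2925*j^5 - 8.2405*j^4 + 22.977*j^3 + 7.5213*j^2 + 11.0405*j + 2.2572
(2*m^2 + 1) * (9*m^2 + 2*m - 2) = 18*m^4 + 4*m^3 + 5*m^2 + 2*m - 2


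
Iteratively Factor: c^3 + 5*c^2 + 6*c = (c + 2)*(c^2 + 3*c) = c*(c + 2)*(c + 3)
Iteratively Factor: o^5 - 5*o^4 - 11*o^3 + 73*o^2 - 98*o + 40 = (o - 5)*(o^4 - 11*o^2 + 18*o - 8) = (o - 5)*(o - 1)*(o^3 + o^2 - 10*o + 8) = (o - 5)*(o - 1)*(o + 4)*(o^2 - 3*o + 2) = (o - 5)*(o - 2)*(o - 1)*(o + 4)*(o - 1)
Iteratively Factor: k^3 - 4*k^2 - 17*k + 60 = (k + 4)*(k^2 - 8*k + 15) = (k - 5)*(k + 4)*(k - 3)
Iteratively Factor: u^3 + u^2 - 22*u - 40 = (u + 4)*(u^2 - 3*u - 10) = (u - 5)*(u + 4)*(u + 2)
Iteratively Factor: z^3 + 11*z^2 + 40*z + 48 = (z + 4)*(z^2 + 7*z + 12) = (z + 3)*(z + 4)*(z + 4)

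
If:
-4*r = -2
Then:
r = 1/2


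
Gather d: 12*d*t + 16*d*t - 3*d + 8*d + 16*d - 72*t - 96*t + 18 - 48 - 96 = d*(28*t + 21) - 168*t - 126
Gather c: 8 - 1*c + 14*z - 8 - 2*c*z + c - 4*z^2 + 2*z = -2*c*z - 4*z^2 + 16*z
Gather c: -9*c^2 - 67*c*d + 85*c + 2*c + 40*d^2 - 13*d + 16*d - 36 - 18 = -9*c^2 + c*(87 - 67*d) + 40*d^2 + 3*d - 54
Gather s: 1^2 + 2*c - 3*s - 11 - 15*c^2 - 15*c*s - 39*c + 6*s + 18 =-15*c^2 - 37*c + s*(3 - 15*c) + 8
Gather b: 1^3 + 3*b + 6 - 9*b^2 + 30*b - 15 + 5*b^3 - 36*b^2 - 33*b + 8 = 5*b^3 - 45*b^2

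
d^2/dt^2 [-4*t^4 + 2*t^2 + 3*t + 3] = 4 - 48*t^2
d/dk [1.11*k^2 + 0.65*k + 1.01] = 2.22*k + 0.65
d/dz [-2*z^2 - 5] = -4*z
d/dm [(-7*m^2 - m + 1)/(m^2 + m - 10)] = 3*(-2*m^2 + 46*m + 3)/(m^4 + 2*m^3 - 19*m^2 - 20*m + 100)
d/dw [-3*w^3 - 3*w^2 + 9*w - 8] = -9*w^2 - 6*w + 9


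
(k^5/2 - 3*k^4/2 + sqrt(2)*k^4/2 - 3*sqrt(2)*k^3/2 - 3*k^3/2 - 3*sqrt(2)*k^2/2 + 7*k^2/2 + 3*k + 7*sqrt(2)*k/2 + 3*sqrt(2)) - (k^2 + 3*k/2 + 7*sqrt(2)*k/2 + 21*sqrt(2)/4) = k^5/2 - 3*k^4/2 + sqrt(2)*k^4/2 - 3*sqrt(2)*k^3/2 - 3*k^3/2 - 3*sqrt(2)*k^2/2 + 5*k^2/2 + 3*k/2 - 9*sqrt(2)/4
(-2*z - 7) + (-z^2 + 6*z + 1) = -z^2 + 4*z - 6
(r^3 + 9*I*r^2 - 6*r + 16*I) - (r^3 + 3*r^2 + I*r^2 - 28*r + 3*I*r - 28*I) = -3*r^2 + 8*I*r^2 + 22*r - 3*I*r + 44*I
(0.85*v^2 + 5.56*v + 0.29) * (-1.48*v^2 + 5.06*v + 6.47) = -1.258*v^4 - 3.9278*v^3 + 33.2039*v^2 + 37.4406*v + 1.8763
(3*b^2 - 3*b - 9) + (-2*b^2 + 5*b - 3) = b^2 + 2*b - 12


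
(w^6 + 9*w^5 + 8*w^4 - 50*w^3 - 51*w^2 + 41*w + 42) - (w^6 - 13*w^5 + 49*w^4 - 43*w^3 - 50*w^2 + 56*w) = 22*w^5 - 41*w^4 - 7*w^3 - w^2 - 15*w + 42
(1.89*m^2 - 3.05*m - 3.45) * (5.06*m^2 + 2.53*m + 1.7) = 9.5634*m^4 - 10.6513*m^3 - 21.9605*m^2 - 13.9135*m - 5.865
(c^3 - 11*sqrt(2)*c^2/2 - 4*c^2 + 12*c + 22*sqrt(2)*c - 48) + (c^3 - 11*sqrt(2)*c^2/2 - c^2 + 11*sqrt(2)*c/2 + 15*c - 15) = 2*c^3 - 11*sqrt(2)*c^2 - 5*c^2 + 27*c + 55*sqrt(2)*c/2 - 63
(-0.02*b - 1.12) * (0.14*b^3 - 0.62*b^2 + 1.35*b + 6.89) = -0.0028*b^4 - 0.1444*b^3 + 0.6674*b^2 - 1.6498*b - 7.7168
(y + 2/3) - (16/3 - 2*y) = 3*y - 14/3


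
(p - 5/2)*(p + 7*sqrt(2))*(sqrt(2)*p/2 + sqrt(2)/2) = sqrt(2)*p^3/2 - 3*sqrt(2)*p^2/4 + 7*p^2 - 21*p/2 - 5*sqrt(2)*p/4 - 35/2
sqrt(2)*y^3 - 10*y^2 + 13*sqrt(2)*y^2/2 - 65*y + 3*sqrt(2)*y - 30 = (y + 6)*(y - 5*sqrt(2))*(sqrt(2)*y + sqrt(2)/2)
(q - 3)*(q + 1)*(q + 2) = q^3 - 7*q - 6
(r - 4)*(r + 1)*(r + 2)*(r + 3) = r^4 + 2*r^3 - 13*r^2 - 38*r - 24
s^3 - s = s*(s - 1)*(s + 1)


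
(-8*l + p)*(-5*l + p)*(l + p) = 40*l^3 + 27*l^2*p - 12*l*p^2 + p^3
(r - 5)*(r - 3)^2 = r^3 - 11*r^2 + 39*r - 45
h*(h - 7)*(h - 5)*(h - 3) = h^4 - 15*h^3 + 71*h^2 - 105*h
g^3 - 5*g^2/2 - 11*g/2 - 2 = (g - 4)*(g + 1/2)*(g + 1)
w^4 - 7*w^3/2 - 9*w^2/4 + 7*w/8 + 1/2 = (w - 4)*(w - 1/2)*(w + 1/2)^2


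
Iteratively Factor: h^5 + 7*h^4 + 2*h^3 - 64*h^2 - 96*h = (h + 4)*(h^4 + 3*h^3 - 10*h^2 - 24*h) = h*(h + 4)*(h^3 + 3*h^2 - 10*h - 24) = h*(h + 2)*(h + 4)*(h^2 + h - 12) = h*(h - 3)*(h + 2)*(h + 4)*(h + 4)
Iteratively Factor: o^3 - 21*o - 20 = (o + 1)*(o^2 - o - 20) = (o - 5)*(o + 1)*(o + 4)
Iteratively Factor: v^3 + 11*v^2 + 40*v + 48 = (v + 4)*(v^2 + 7*v + 12) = (v + 4)^2*(v + 3)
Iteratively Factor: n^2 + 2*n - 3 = (n + 3)*(n - 1)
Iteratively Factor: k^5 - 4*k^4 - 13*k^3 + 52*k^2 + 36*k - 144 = (k + 2)*(k^4 - 6*k^3 - k^2 + 54*k - 72) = (k + 2)*(k + 3)*(k^3 - 9*k^2 + 26*k - 24) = (k - 4)*(k + 2)*(k + 3)*(k^2 - 5*k + 6) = (k - 4)*(k - 3)*(k + 2)*(k + 3)*(k - 2)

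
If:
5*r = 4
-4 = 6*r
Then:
No Solution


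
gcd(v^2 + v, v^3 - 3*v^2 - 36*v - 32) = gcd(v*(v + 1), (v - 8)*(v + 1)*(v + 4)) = v + 1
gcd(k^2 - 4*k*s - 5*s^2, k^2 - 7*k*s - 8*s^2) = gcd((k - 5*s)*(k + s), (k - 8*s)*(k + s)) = k + s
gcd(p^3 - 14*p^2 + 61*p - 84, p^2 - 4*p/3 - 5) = p - 3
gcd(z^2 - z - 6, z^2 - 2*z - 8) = z + 2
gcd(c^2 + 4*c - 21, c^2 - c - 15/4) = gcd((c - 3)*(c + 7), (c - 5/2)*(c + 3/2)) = 1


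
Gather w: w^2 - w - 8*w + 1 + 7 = w^2 - 9*w + 8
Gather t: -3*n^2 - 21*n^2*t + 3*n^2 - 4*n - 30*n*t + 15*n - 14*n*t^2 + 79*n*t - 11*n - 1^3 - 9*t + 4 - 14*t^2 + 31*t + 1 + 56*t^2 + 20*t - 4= t^2*(42 - 14*n) + t*(-21*n^2 + 49*n + 42)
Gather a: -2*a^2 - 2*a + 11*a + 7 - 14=-2*a^2 + 9*a - 7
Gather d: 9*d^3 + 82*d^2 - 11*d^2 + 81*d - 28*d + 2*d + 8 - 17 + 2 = 9*d^3 + 71*d^2 + 55*d - 7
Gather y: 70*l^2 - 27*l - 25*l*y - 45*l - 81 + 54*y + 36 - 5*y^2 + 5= 70*l^2 - 72*l - 5*y^2 + y*(54 - 25*l) - 40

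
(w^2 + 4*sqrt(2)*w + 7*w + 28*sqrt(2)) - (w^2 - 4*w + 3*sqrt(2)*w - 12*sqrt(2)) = sqrt(2)*w + 11*w + 40*sqrt(2)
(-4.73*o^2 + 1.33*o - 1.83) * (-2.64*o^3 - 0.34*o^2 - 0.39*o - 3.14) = 12.4872*o^5 - 1.903*o^4 + 6.2237*o^3 + 14.9557*o^2 - 3.4625*o + 5.7462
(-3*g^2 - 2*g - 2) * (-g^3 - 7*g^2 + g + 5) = 3*g^5 + 23*g^4 + 13*g^3 - 3*g^2 - 12*g - 10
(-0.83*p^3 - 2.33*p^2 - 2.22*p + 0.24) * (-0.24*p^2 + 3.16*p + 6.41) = 0.1992*p^5 - 2.0636*p^4 - 12.1503*p^3 - 22.0081*p^2 - 13.4718*p + 1.5384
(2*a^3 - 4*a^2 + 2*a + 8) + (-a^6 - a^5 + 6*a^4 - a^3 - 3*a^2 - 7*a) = -a^6 - a^5 + 6*a^4 + a^3 - 7*a^2 - 5*a + 8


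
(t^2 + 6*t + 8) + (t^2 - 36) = 2*t^2 + 6*t - 28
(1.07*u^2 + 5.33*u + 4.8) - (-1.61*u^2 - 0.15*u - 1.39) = 2.68*u^2 + 5.48*u + 6.19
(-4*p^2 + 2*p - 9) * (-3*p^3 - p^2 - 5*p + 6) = 12*p^5 - 2*p^4 + 45*p^3 - 25*p^2 + 57*p - 54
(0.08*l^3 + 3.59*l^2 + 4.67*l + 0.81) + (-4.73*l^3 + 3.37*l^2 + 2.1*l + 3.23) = -4.65*l^3 + 6.96*l^2 + 6.77*l + 4.04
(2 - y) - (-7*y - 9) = 6*y + 11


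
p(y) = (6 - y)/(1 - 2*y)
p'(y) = -1/(1 - 2*y) + 2*(6 - y)/(1 - 2*y)^2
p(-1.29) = 2.04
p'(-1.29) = 0.86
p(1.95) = -1.40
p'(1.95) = 1.31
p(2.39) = -0.96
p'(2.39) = 0.77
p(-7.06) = 0.86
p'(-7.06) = 0.05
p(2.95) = -0.62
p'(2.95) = 0.46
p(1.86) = -1.52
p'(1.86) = 1.49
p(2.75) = -0.72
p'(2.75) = 0.54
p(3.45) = -0.43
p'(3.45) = 0.32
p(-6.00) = 0.92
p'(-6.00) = 0.07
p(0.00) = 6.00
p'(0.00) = 11.00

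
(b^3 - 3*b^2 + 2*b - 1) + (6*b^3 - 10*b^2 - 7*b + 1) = 7*b^3 - 13*b^2 - 5*b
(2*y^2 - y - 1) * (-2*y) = -4*y^3 + 2*y^2 + 2*y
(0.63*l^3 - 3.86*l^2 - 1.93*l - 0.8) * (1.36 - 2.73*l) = -1.7199*l^4 + 11.3946*l^3 + 0.0192999999999994*l^2 - 0.4408*l - 1.088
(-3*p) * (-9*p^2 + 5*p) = 27*p^3 - 15*p^2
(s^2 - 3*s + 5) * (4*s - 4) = 4*s^3 - 16*s^2 + 32*s - 20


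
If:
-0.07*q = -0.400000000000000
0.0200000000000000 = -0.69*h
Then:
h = -0.03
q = 5.71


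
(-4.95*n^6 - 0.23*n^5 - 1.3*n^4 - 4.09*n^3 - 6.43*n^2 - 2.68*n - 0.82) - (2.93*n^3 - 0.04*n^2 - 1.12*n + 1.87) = -4.95*n^6 - 0.23*n^5 - 1.3*n^4 - 7.02*n^3 - 6.39*n^2 - 1.56*n - 2.69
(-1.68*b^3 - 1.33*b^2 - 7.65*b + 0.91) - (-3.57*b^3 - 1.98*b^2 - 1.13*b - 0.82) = 1.89*b^3 + 0.65*b^2 - 6.52*b + 1.73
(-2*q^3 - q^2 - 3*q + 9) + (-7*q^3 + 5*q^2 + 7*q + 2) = -9*q^3 + 4*q^2 + 4*q + 11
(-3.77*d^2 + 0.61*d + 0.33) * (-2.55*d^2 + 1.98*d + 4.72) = 9.6135*d^4 - 9.0201*d^3 - 17.4281*d^2 + 3.5326*d + 1.5576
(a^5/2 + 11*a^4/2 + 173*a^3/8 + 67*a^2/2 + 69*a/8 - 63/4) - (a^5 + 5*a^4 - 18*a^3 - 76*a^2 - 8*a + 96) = -a^5/2 + a^4/2 + 317*a^3/8 + 219*a^2/2 + 133*a/8 - 447/4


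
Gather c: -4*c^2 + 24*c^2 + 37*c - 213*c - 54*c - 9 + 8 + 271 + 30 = 20*c^2 - 230*c + 300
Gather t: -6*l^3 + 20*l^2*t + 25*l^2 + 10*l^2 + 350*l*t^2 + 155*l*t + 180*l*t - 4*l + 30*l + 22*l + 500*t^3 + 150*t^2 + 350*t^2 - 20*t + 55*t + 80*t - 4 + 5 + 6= -6*l^3 + 35*l^2 + 48*l + 500*t^3 + t^2*(350*l + 500) + t*(20*l^2 + 335*l + 115) + 7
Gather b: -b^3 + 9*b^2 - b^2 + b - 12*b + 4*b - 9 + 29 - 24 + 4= -b^3 + 8*b^2 - 7*b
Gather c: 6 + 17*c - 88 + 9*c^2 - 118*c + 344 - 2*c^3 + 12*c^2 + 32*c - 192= -2*c^3 + 21*c^2 - 69*c + 70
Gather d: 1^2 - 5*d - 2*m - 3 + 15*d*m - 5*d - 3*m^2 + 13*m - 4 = d*(15*m - 10) - 3*m^2 + 11*m - 6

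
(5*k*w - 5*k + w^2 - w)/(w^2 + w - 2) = (5*k + w)/(w + 2)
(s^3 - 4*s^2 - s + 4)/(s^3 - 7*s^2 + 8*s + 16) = (s - 1)/(s - 4)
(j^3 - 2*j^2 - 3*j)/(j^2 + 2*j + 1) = j*(j - 3)/(j + 1)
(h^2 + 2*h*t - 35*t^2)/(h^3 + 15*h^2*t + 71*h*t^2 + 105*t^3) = (h - 5*t)/(h^2 + 8*h*t + 15*t^2)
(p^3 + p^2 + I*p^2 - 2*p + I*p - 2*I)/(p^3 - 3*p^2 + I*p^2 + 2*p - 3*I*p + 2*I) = (p + 2)/(p - 2)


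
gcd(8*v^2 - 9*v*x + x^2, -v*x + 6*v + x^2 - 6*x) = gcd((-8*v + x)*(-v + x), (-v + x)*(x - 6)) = -v + x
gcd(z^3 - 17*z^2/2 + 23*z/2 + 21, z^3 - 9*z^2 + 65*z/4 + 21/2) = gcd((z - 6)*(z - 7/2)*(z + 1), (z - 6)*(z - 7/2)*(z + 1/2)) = z^2 - 19*z/2 + 21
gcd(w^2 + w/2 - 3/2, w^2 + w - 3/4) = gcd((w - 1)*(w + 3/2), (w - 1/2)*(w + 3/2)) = w + 3/2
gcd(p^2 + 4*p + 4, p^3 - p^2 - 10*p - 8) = p + 2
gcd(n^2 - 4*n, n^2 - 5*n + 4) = n - 4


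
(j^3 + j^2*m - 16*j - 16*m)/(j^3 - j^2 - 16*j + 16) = (j + m)/(j - 1)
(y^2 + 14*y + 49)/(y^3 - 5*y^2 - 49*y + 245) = (y + 7)/(y^2 - 12*y + 35)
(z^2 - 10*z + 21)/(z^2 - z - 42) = (z - 3)/(z + 6)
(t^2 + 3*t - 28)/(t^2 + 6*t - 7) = (t - 4)/(t - 1)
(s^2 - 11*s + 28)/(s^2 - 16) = (s - 7)/(s + 4)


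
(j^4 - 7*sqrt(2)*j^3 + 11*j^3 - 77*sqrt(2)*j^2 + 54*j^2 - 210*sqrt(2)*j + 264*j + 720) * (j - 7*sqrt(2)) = j^5 - 14*sqrt(2)*j^4 + 11*j^4 - 154*sqrt(2)*j^3 + 152*j^3 - 588*sqrt(2)*j^2 + 1342*j^2 - 1848*sqrt(2)*j + 3660*j - 5040*sqrt(2)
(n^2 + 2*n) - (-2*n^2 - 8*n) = 3*n^2 + 10*n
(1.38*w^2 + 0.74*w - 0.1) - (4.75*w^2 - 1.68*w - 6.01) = -3.37*w^2 + 2.42*w + 5.91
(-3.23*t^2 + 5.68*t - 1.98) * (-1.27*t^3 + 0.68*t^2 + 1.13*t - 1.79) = 4.1021*t^5 - 9.41*t^4 + 2.7271*t^3 + 10.8537*t^2 - 12.4046*t + 3.5442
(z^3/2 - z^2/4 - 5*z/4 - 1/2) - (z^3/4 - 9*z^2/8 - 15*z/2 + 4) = z^3/4 + 7*z^2/8 + 25*z/4 - 9/2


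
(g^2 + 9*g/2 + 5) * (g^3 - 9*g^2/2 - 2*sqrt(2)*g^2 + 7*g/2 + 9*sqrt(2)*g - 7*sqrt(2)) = g^5 - 2*sqrt(2)*g^4 - 47*g^3/4 - 27*g^2/4 + 47*sqrt(2)*g^2/2 + 35*g/2 + 27*sqrt(2)*g/2 - 35*sqrt(2)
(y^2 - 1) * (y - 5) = y^3 - 5*y^2 - y + 5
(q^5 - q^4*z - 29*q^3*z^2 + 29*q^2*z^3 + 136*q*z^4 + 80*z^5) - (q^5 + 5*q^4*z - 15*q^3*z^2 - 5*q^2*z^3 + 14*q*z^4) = -6*q^4*z - 14*q^3*z^2 + 34*q^2*z^3 + 122*q*z^4 + 80*z^5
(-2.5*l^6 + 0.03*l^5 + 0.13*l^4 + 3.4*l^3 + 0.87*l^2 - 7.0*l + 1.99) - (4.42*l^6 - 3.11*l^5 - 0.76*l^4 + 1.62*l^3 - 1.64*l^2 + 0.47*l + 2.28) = -6.92*l^6 + 3.14*l^5 + 0.89*l^4 + 1.78*l^3 + 2.51*l^2 - 7.47*l - 0.29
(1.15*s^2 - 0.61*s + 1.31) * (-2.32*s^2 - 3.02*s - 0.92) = -2.668*s^4 - 2.0578*s^3 - 2.255*s^2 - 3.395*s - 1.2052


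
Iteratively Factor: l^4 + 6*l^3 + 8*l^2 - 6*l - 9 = (l + 3)*(l^3 + 3*l^2 - l - 3) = (l - 1)*(l + 3)*(l^2 + 4*l + 3) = (l - 1)*(l + 3)^2*(l + 1)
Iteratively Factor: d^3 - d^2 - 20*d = (d + 4)*(d^2 - 5*d) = (d - 5)*(d + 4)*(d)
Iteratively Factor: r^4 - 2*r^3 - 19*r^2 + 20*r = (r)*(r^3 - 2*r^2 - 19*r + 20) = r*(r + 4)*(r^2 - 6*r + 5) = r*(r - 1)*(r + 4)*(r - 5)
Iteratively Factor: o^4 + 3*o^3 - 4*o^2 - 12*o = (o - 2)*(o^3 + 5*o^2 + 6*o) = (o - 2)*(o + 2)*(o^2 + 3*o) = o*(o - 2)*(o + 2)*(o + 3)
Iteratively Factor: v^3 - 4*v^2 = (v - 4)*(v^2) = v*(v - 4)*(v)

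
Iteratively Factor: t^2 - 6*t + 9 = (t - 3)*(t - 3)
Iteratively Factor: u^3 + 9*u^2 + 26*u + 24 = (u + 3)*(u^2 + 6*u + 8) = (u + 3)*(u + 4)*(u + 2)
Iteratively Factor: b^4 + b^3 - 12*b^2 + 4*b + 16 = (b - 2)*(b^3 + 3*b^2 - 6*b - 8) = (b - 2)*(b + 1)*(b^2 + 2*b - 8) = (b - 2)^2*(b + 1)*(b + 4)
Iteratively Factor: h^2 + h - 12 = (h + 4)*(h - 3)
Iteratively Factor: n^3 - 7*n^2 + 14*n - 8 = (n - 1)*(n^2 - 6*n + 8) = (n - 2)*(n - 1)*(n - 4)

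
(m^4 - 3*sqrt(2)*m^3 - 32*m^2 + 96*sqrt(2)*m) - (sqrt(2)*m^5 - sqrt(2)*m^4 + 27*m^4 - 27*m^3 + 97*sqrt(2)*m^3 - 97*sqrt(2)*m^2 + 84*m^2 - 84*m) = -sqrt(2)*m^5 - 26*m^4 + sqrt(2)*m^4 - 100*sqrt(2)*m^3 + 27*m^3 - 116*m^2 + 97*sqrt(2)*m^2 + 84*m + 96*sqrt(2)*m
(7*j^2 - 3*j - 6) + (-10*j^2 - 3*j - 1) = -3*j^2 - 6*j - 7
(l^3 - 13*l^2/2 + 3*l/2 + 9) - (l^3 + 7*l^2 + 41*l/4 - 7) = -27*l^2/2 - 35*l/4 + 16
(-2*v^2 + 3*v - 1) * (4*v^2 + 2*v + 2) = -8*v^4 + 8*v^3 - 2*v^2 + 4*v - 2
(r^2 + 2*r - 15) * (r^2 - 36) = r^4 + 2*r^3 - 51*r^2 - 72*r + 540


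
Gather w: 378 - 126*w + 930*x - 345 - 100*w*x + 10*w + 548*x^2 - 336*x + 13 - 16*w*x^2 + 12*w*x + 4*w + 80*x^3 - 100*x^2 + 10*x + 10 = w*(-16*x^2 - 88*x - 112) + 80*x^3 + 448*x^2 + 604*x + 56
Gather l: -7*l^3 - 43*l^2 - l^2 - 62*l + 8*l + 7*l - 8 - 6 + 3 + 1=-7*l^3 - 44*l^2 - 47*l - 10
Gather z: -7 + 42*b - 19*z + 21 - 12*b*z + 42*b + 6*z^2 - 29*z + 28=84*b + 6*z^2 + z*(-12*b - 48) + 42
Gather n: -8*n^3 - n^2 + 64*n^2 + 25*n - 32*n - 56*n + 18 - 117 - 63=-8*n^3 + 63*n^2 - 63*n - 162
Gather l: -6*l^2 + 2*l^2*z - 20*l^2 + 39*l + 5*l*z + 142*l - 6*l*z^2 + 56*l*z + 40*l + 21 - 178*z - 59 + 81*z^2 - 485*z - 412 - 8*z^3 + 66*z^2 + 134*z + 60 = l^2*(2*z - 26) + l*(-6*z^2 + 61*z + 221) - 8*z^3 + 147*z^2 - 529*z - 390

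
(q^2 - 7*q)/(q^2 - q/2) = 2*(q - 7)/(2*q - 1)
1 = 1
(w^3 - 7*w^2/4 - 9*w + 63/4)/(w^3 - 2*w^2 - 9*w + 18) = (w - 7/4)/(w - 2)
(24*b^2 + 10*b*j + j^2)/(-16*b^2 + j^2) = (-6*b - j)/(4*b - j)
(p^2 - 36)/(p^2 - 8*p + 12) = (p + 6)/(p - 2)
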